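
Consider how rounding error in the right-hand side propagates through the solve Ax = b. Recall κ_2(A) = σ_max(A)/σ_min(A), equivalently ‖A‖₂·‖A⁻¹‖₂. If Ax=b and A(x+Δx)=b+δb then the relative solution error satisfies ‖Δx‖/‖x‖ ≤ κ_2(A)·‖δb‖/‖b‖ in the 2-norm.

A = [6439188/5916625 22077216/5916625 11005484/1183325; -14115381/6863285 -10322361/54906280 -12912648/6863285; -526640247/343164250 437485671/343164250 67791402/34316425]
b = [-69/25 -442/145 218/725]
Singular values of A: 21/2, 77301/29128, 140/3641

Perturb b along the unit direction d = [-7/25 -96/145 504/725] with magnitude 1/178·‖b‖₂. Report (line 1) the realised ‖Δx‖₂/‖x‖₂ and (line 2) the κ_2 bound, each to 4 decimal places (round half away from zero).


σ_max = 21/2, σ_min = 140/3641
condition number: (21/2) ÷ (140/3641) = 273.0750
κ_2(A)·‖δb‖/‖b‖ = 1.5341
solve Ax = b  →  x = [-19.4626 -69.4203 29.8324]
‖b‖₂ = 4.1231 and ‖x‖₂ = 78.0253
re-solving with b+δb shifts x by Δx of norm 0.6024
relative error = 0.0077
realised/bound (from unrounded values) ≈ 0.0050

0.0077
1.5341


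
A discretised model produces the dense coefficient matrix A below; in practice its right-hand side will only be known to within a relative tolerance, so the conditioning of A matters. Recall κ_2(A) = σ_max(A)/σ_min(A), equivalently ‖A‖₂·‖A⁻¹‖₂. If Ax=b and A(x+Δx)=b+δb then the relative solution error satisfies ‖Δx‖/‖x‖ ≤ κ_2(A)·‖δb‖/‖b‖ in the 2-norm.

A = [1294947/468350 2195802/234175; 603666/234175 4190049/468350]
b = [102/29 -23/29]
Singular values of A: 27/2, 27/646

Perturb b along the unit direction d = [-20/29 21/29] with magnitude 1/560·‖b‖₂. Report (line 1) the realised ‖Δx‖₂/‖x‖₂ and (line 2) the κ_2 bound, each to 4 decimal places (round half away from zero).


0.0021
0.5768

σ_max = 27/2, σ_min = 27/646
condition number: (27/2) ÷ (27/646) = 323.0000
κ_2(A)·‖δb‖/‖b‖ = 0.5768
solve Ax = b  →  x = [68.9481 -19.9556]
‖b‖₂ = 3.6056 and ‖x‖₂ = 71.7779
with δb = [-0.0044 0.0047], A·Δx = δb → ‖Δx‖ = 0.1540
realised ‖Δx‖/‖x‖ = 0.0021
so the bound overstates the realised error by a factor of ≈ 268.7528 (computed from the unrounded values)


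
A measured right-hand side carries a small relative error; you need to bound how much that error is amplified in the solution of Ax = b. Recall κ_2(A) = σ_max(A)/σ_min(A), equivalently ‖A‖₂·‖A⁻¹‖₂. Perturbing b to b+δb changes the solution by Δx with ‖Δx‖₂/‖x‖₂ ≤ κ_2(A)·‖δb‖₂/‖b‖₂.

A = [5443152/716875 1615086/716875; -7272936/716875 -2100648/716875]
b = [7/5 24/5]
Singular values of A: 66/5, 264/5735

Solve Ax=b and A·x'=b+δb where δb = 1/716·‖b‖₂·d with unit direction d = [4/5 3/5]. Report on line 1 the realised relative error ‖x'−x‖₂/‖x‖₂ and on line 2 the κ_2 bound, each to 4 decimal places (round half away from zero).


0.0017
0.4005

from the listed singular values, σ₁ = 66/5, σ_n = 264/5735
κ_2(A) = (66/5) / (264/5735) = 286.7500
worst-case relative error ≤ 286.7500 × 1/716 = 0.4005
solve Ax = b  →  x = [-24.5485 83.3545]
2-norm of b is 5.0000; of x, 86.8942
with δb = [0.0056 0.0042], A·Δx = δb → ‖Δx‖ = 0.1517
realised ‖Δx‖/‖x‖ = 0.0017
realised/bound (from unrounded values) ≈ 0.0044


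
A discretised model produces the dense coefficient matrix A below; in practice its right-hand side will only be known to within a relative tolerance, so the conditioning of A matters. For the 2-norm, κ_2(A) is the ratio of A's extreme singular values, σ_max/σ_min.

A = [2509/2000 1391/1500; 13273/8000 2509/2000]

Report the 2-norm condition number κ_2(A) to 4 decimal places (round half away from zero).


192.0000

AᵀA = [11075753/2560000 6229847/1920000; 6229847/1920000 3504553/1440000]; tr = 1246037/184320, det = 28561/23040000
char-poly roots: 169/25 and 169/921600
so κ_2 = √((169/25) / (169/921600)) = 192.0000


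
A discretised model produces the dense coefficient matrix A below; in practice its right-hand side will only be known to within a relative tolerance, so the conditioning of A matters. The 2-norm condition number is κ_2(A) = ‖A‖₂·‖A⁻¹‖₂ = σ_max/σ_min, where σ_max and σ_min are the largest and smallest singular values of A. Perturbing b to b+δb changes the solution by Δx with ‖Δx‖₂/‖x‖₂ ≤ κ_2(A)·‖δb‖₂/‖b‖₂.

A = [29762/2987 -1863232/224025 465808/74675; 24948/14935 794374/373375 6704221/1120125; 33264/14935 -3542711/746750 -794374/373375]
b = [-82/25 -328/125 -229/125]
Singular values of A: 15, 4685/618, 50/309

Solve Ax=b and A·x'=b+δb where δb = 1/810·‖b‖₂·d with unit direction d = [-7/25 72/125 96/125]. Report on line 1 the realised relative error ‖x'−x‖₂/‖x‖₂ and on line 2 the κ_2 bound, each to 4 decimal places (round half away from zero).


σ_max = 15, σ_min = 50/309
κ = σ_max/σ_min = 15/(50/309) = 92.7000
κ_2(A)·‖δb‖/‖b‖ = 0.1144
solve Ax = b  →  x = [8.7664 6.8946 -5.3359]
‖b‖ = 4.5826, ‖x‖ = 12.3636
Δx = A⁻¹·δb where δb = 1/810·4.5826·d; ‖Δx‖ = 0.0350
realised ‖Δx‖/‖x‖ = 0.0028
realised/bound (from unrounded values) ≈ 0.0247

0.0028
0.1144


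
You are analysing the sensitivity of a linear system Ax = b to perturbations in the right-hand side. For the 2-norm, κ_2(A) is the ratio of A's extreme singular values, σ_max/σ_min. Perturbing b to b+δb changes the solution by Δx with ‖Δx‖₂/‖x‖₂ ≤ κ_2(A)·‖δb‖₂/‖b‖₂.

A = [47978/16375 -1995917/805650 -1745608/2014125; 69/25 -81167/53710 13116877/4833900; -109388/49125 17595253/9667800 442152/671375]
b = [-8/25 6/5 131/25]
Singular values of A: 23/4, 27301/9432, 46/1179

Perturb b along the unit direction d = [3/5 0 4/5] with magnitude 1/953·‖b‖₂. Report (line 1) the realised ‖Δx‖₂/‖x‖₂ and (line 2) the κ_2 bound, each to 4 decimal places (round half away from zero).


largest singular value 23/4, smallest 46/1179
κ = σ_max/σ_min = (23/4)/(46/1179) = 147.3750
bound on ‖Δx‖/‖x‖: κ·ε = 147.3750·1/953 = 0.1546
solve Ax = b  →  x = [-61.7913 -79.5858 18.9692]
‖b‖ = 5.3852, ‖x‖ = 102.5276
with δb = [0.0034 0.0000 0.0045], A·Δx = δb → ‖Δx‖ = 0.1448
relative error = 0.0014
realised/bound (from unrounded values) ≈ 0.0091

0.0014
0.1546


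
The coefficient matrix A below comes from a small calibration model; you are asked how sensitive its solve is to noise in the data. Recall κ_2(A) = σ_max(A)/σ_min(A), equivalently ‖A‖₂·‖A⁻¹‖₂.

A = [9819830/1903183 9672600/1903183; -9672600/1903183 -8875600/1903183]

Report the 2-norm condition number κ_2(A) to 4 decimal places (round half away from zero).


AᵀA = [225907552900/4306903129 215021898000/4306903129; 215021898000/4306903129 204917320000/4306903129]; tr = 512276900/5121169, det = 16000000/5121169
char-poly roots: 100 and 160000/5121169
κ = σ_max/σ_min = 10/(400/2263) = 56.5750

56.5750


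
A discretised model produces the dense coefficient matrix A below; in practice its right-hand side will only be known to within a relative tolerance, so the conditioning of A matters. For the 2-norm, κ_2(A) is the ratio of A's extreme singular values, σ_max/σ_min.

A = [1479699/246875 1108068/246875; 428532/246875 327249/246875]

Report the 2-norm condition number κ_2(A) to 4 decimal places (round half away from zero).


395.0000

M = AᵀA = [3797038089/97515625 2847750048/97515625; 2847750048/97515625 2135850561/97515625]. tr(M)=237315546/3900625, det(M)=2313441/97515625
λ_max, λ_min = (237315546/3900625 ± √56317224554750016/15214875390625)/2 = 1521/25, 1521/3900625
so κ_2 = √((1521/25) / (1521/3900625)) = 395.0000


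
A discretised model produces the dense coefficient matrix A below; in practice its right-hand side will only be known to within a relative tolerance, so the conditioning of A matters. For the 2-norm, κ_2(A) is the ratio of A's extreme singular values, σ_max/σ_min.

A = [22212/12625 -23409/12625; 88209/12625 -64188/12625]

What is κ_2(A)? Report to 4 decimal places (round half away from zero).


20.2000

AᵀA = [13238721/255025 -9891072/255025; -9891072/255025 7468929/255025]; tr = 828306/10201, det = 164025/10201
λ_max, λ_min = (828306/10201 ± √679397953536/104060401)/2 = 81, 2025/10201
κ = σ_max/σ_min = 9/(45/101) = 20.2000


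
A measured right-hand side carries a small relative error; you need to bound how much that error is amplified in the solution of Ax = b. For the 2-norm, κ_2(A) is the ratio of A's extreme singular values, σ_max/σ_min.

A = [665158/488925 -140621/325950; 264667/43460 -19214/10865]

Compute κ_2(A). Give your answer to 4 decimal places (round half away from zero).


190.8000

form AᵀA = [88594538929/2275290000 -1076637653/94803750; -1076637653/94803750 209419561/63202500] with trace 153813829/3640464 and determinant 714025/14561856
char-poly roots: 169/4 and 4225/3640464
σ_max=√(169/4)=(13/2), σ_min=√(4225/3640464)=(65/1908) → κ = 190.8000


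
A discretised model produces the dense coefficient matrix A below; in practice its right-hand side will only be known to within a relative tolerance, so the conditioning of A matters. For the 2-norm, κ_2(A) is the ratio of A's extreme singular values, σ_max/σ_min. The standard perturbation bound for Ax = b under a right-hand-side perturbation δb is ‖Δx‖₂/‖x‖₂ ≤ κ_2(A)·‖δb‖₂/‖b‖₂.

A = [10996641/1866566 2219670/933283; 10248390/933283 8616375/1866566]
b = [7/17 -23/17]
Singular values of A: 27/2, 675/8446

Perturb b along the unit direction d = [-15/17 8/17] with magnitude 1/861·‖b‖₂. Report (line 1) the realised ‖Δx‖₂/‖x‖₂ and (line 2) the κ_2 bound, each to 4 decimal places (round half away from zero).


σ_max = 27/2, σ_min = 675/8446
condition number: (27/2) ÷ (675/8446) = 168.9200
bound on ‖Δx‖/‖x‖: κ·ε = 168.9200·1/861 = 0.1962
solve Ax = b  →  x = [4.7442 -11.5786]
‖b‖₂ = 1.4142 and ‖x‖₂ = 12.5128
re-solving with b+δb shifts x by Δx of norm 0.0206
dividing the unrounded norms, ‖Δx‖/‖x‖ = 0.0016
tightness: 0.0016 against a bound of 0.1962 (unrounded ratio ≈ 0.0084)

0.0016
0.1962


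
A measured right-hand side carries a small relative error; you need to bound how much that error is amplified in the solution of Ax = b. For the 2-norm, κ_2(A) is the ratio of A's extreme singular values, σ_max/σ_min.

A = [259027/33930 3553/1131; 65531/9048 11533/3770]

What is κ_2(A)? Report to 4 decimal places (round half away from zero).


form AᵀA = [2425374529/21902400 3368491/73008; 3368491/73008 2924461/152100] with trace 16843177/129600 and determinant 130321/360000
char-poly roots: 3249/25 and 361/129600
σ_max=√(3249/25)=(57/5), σ_min=√(361/129600)=(19/360) → κ = 216.0000

216.0000


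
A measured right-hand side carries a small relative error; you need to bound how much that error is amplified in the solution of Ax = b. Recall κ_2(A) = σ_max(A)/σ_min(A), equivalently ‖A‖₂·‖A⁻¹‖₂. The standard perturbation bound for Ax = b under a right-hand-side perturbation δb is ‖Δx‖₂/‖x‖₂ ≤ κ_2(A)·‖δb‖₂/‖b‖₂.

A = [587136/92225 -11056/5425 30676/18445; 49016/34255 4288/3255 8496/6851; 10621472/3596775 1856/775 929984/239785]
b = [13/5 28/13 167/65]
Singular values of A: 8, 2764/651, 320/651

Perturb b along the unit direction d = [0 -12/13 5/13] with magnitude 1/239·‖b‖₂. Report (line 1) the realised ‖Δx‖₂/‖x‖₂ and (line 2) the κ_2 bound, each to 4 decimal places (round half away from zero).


0.0171
0.0681

from the listed singular values, σ₁ = 8, σ_n = 320/651
κ = σ_max/σ_min = 8/(320/651) = 16.2750
bound on ‖Δx‖/‖x‖: κ·ε = 16.2750·1/239 = 0.0681
solve Ax = b  →  x = [1.1406 1.4090 -1.0760]
‖b‖₂ = 4.2426 and ‖x‖₂ = 2.1081
Δx = A⁻¹·δb where δb = 1/239·4.2426·d; ‖Δx‖ = 0.0361
dividing the unrounded norms, ‖Δx‖/‖x‖ = 0.0171
realised/bound (from unrounded values) ≈ 0.2516


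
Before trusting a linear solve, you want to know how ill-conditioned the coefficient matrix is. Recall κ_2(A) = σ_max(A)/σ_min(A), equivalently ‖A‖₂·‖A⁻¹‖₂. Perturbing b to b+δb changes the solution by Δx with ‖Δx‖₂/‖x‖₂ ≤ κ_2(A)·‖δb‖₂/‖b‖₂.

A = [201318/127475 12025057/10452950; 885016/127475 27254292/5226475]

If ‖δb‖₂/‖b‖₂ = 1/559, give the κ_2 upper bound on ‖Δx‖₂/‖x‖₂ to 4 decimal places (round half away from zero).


AᵀA = [164756451476/3249975125 123565437567/3249975125; 123565437567/3249975125 370706451581/12999900500]; tr = 205946451497/2599980100, det = 1003875856/16249875625
λ_max, λ_min = (205946451497/2599980100 ± √1696490817902686097721/270395860815840400)/2 = 7921/100, 506944/649995025
so κ_2 = √((7921/100) / (506944/649995025)) = 318.6875
worst-case relative error ≤ 318.6875 × 1/559 = 0.5701

0.5701


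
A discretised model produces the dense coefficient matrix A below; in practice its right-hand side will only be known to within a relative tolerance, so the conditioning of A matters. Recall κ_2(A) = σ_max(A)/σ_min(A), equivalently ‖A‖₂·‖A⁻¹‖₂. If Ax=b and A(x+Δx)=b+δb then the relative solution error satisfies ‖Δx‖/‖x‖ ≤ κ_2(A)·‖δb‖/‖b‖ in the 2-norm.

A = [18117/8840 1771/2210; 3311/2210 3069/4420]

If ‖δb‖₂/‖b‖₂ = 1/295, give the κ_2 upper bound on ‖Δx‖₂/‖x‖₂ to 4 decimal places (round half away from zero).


M = AᵀA = [20145169/3125824 2096325/781456; 2096325/781456 878581/781456]. tr(M)=139997/18496, det(M)=14641/295936
λ_max, λ_min = (139997/18496 ± √19531460025/342102016)/2 = 121/16, 121/18496
so κ_2 = √((121/16) / (121/18496)) = 34.0000
worst-case relative error ≤ 34.0000 × 1/295 = 0.1153

0.1153


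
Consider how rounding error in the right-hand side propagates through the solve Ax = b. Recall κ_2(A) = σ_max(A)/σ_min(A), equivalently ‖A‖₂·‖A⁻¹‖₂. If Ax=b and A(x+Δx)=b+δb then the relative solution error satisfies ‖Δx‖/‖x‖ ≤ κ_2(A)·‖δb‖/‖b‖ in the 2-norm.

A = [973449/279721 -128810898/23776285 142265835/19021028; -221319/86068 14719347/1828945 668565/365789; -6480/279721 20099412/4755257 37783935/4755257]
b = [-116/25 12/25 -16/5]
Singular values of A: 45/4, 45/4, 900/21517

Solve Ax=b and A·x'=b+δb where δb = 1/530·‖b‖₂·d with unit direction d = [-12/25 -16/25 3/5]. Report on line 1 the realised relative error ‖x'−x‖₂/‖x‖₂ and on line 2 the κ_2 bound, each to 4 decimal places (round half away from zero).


largest singular value 45/4, smallest 900/21517
κ = σ_max/σ_min = (45/4)/(900/21517) = 268.9625
worst-case relative error ≤ 268.9625 × 1/530 = 0.5075
solve Ax = b  →  x = [-0.1368 0.1223 -0.4682]
‖b‖ = 5.6569, ‖x‖ = 0.5028
re-solving with b+δb shifts x by Δx of norm 0.2552
relative error = 0.5075
tightness: 0.5075 against a bound of 0.5075; the bound is attained (ratio 1)

0.5075
0.5075


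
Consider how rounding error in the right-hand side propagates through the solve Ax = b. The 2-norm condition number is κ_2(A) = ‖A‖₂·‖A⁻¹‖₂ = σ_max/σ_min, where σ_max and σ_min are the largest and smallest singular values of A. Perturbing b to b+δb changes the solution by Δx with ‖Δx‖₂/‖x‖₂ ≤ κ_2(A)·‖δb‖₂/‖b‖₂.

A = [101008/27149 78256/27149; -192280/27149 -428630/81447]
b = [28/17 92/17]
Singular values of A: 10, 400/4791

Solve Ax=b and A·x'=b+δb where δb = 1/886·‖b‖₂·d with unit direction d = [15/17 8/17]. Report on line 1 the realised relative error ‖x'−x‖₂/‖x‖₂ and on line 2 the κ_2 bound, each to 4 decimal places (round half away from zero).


σ_max = 10, σ_min = 400/4791
κ = σ_max/σ_min = 10/(400/4791) = 119.7750
κ_2(A)·‖δb‖/‖b‖ = 0.1352
solve Ax = b  →  x = [-29.0660 38.0880]
‖b‖₂ = 5.6569 and ‖x‖₂ = 47.9117
with δb = [0.0056 0.0030], A·Δx = δb → ‖Δx‖ = 0.0765
dividing the unrounded norms, ‖Δx‖/‖x‖ = 0.0016
realised/bound (from unrounded values) ≈ 0.0118

0.0016
0.1352


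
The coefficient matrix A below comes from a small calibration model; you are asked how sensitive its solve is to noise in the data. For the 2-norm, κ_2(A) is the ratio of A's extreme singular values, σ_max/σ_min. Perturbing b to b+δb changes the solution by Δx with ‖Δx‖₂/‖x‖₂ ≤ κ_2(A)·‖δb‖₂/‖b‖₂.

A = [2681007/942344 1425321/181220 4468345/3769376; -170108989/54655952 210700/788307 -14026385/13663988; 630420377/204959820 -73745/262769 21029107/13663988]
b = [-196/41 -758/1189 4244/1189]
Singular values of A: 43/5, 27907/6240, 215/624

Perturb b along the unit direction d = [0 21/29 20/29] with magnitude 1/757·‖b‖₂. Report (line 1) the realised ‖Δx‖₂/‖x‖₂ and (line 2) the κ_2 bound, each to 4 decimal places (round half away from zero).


0.0039
0.0330

from the listed singular values, σ₁ = 43/5, σ_n = 215/624
condition number: (43/5) ÷ (215/624) = 24.9600
perturbation bound = 24.9600·1/757 = 0.0330
solve Ax = b  →  x = [-1.7061 -0.8313 5.5775]
2-norm of b is 6.0000; of x, 5.8915
δb = ε·‖b‖·d = [0.0000 0.0057 0.0055]; solving A·Δx = δb gives ‖Δx‖ = 0.0230
relative error = 0.0039
realised/bound (from unrounded values) ≈ 0.1184


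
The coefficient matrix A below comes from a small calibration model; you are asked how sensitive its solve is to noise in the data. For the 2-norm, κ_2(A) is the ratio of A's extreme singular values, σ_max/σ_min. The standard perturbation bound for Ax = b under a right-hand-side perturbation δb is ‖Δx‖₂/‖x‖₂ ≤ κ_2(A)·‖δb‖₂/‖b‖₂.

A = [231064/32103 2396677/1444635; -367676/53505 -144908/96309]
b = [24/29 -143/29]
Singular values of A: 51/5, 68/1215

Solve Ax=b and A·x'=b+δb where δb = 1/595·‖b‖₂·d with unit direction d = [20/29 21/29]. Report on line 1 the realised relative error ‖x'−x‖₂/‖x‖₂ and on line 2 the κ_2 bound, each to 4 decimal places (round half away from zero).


from the listed singular values, σ₁ = 51/5, σ_n = 68/1215
κ_2(A) = (51/5) / (68/1215) = 182.2500
κ_2(A)·‖δb‖/‖b‖ = 0.3063
solve Ax = b  →  x = [12.1491 -52.2095]
‖b‖ = 5.0000, ‖x‖ = 53.6044
δb = ε·‖b‖·d = [0.0058 0.0061]; solving A·Δx = δb gives ‖Δx‖ = 0.1501
relative error = 0.0028
realised/bound (from unrounded values) ≈ 0.0091

0.0028
0.3063


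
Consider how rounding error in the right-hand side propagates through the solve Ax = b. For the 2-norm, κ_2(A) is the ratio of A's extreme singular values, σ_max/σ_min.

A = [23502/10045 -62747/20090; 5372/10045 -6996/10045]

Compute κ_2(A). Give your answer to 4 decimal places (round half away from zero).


392.0000

AᵀA = [345748/60025 -460989/60025; -460989/60025 2458633/240100]; tr = 153665/9604, det = 4/2401
eigenvalues of AᵀA: λ = (tr ± √(tr²−4·det))/2 = 16, 1/9604
κ_2(A) = √(λ_max/λ_min) = √(16 / (1/9604)) = 392.0000


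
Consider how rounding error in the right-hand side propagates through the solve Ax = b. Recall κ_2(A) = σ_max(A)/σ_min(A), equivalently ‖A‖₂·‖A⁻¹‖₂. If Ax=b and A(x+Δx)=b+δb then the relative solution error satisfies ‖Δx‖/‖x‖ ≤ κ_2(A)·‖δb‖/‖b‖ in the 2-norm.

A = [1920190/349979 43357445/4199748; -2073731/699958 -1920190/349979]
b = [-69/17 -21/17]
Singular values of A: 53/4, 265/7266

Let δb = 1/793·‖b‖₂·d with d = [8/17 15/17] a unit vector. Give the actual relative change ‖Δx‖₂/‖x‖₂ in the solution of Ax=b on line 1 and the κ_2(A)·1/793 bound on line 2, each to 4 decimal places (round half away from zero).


0.0018
0.4581

σ_max = 53/4, σ_min = 265/7266
condition number: (53/4) ÷ (265/7266) = 363.3000
worst-case relative error ≤ 363.3000 × 1/793 = 0.4581
solve Ax = b  →  x = [72.4728 -38.9088]
2-norm of b is 4.2426; of x, 82.2569
δb = ε·‖b‖·d = [0.0025 0.0047]; solving A·Δx = δb gives ‖Δx‖ = 0.1467
realised ‖Δx‖/‖x‖ = 0.0018
tightness: 0.0018 against a bound of 0.4581 (unrounded ratio ≈ 0.0039)


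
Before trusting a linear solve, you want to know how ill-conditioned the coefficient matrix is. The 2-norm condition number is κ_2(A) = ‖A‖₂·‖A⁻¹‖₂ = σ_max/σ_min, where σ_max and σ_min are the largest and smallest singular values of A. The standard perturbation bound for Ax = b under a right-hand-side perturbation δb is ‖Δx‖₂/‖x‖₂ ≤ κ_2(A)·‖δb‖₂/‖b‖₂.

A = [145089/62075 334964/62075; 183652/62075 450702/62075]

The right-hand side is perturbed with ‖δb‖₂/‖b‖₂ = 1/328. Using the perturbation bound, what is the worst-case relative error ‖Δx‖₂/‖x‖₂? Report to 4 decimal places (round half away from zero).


0.2912

M = AᵀA = [2191155001/154132225 1050975324/30826445; 1050975324/30826445 12613326964/154132225]. tr(M)=17520097/182405, det(M)=23059204/22800625
solving λ² − 17520097/182405·λ + 23059204/22800625 = 0 gives λ = 2401/25, 9604/912025
σ_max=√(2401/25)=(49/5), σ_min=√(9604/912025)=(98/955) → κ = 95.5000
worst-case relative error ≤ 95.5000 × 1/328 = 0.2912


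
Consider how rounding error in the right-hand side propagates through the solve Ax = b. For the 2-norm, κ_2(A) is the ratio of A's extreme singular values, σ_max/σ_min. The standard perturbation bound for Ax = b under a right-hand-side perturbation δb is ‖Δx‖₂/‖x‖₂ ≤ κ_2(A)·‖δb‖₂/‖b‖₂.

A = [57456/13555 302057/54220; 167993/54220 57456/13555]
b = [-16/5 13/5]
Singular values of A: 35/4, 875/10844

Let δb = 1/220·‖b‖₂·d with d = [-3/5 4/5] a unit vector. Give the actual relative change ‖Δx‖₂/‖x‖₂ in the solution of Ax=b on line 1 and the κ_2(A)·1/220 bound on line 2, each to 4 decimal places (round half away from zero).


0.0047
0.4929

largest singular value 35/4, smallest 875/10844
κ = σ_max/σ_min = (35/4)/(875/10844) = 108.4400
κ_2(A)·‖δb‖/‖b‖ = 0.4929
solve Ax = b  →  x = [-39.7266 29.6521]
2-norm of b is 4.1231; of x, 49.5727
re-solving with b+δb shifts x by Δx of norm 0.2323
realised ‖Δx‖/‖x‖ = 0.0047
so the bound overstates the realised error by a factor of ≈ 105.2025 (computed from the unrounded values)


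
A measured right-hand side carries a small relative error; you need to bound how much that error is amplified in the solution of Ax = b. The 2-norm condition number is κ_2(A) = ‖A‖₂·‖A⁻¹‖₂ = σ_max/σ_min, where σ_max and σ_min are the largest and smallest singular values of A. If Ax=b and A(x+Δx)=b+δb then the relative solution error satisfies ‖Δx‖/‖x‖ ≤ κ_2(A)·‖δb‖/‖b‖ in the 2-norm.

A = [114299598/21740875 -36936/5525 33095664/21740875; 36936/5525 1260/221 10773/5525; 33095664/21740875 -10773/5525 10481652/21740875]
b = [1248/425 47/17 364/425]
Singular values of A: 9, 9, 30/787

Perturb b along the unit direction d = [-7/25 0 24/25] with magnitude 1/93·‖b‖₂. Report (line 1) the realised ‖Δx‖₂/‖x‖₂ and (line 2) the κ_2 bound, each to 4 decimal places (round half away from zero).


2.5387
2.5387

σ_max = 9, σ_min = 30/787
condition number: 9 ÷ (30/787) = 236.1000
worst-case relative error ≤ 236.1000 × 1/93 = 2.5387
solve Ax = b  →  x = [0.4349 -0.0684 0.1268]
‖b‖₂ = 4.1231 and ‖x‖₂ = 0.4581
with δb = [-0.0124 0.0000 0.0426], A·Δx = δb → ‖Δx‖ = 1.1630
relative error = 2.5387
so the bound is sharp here: realised error equals the bound


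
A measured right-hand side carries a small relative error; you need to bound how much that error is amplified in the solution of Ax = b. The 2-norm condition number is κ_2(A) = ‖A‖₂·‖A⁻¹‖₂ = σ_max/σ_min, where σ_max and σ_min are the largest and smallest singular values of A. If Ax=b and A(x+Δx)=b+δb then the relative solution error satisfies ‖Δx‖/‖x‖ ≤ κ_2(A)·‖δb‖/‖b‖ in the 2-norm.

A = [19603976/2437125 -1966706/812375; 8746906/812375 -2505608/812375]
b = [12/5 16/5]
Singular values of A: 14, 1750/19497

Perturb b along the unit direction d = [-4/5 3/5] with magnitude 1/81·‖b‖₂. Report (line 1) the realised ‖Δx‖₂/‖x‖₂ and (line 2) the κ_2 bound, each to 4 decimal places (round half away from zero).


1.9256
1.9256

largest singular value 14, smallest 1750/19497
κ_2(A) = 14 / (1750/19497) = 155.9760
κ_2(A)·‖δb‖/‖b‖ = 1.9256
solve Ax = b  →  x = [0.2743 -0.0800]
‖b‖ = 4.0000, ‖x‖ = 0.2857
with δb = [-0.0395 0.0296], A·Δx = δb → ‖Δx‖ = 0.5502
dividing the unrounded norms, ‖Δx‖/‖x‖ = 1.9256
realised/bound = 1 exactly: the bound is attained for this b and d


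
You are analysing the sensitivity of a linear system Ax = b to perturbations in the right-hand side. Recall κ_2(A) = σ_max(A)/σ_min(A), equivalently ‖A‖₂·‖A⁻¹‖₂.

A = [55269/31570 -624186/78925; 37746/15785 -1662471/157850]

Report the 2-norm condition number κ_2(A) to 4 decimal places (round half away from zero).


AᵀA = [350148177/39866596 -1944995328/49833245; -1944995328/49833245 172889699049/996664900]; tr = 54028377/296450, det = 531441/2371600
char-poly roots: 729/4 and 729/592900
κ = σ_max/σ_min = (27/2)/(27/770) = 385.0000

385.0000


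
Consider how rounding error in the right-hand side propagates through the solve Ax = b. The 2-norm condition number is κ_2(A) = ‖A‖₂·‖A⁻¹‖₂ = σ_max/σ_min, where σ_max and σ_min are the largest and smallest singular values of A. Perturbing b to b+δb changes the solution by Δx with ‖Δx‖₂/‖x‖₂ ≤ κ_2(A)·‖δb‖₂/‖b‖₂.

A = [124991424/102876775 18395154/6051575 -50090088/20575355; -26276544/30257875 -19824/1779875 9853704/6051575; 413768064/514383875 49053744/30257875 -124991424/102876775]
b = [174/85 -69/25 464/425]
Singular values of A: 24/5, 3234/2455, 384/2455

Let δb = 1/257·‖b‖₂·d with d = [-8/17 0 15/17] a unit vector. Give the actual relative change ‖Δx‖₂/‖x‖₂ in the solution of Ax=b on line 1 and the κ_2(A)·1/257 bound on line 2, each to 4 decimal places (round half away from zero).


from the listed singular values, σ₁ = 24/5, σ_n = 384/2455
κ_2(A) = (24/5) / (384/2455) = 30.6875
worst-case relative error ≤ 30.6875 × 1/257 = 0.1194
solve Ax = b  →  x = [0.7057 -0.6684 -1.3232]
‖b‖ = 3.6056, ‖x‖ = 1.6419
re-solving with b+δb shifts x by Δx of norm 0.0897
relative error = 0.0546
tightness: 0.0546 against a bound of 0.1194 (unrounded ratio ≈ 0.4575)

0.0546
0.1194


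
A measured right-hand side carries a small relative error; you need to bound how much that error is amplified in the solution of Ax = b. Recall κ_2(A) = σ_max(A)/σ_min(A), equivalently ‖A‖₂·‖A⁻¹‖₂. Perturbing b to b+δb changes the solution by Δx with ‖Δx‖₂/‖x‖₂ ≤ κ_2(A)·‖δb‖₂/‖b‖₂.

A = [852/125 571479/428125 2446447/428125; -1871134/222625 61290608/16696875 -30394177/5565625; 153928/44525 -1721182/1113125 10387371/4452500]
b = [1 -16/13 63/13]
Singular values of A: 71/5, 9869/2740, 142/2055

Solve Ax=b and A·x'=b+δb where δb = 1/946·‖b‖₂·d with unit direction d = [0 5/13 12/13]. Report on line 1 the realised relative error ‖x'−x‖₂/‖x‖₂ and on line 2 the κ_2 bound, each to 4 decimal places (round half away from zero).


σ_max = 71/5, σ_min = 142/2055
κ_2(A) = (71/5) / (142/2055) = 205.5000
bound on ‖Δx‖/‖x‖: κ·ε = 205.5000·1/946 = 0.2172
solve Ax = b  →  x = [-34.5634 -13.2688 44.5014]
‖b‖₂ = 5.0990 and ‖x‖₂ = 57.8884
δb = ε·‖b‖·d = [0.0000 0.0021 0.0050]; solving A·Δx = δb gives ‖Δx‖ = 0.0780
dividing the unrounded norms, ‖Δx‖/‖x‖ = 0.0013
tightness: 0.0013 against a bound of 0.2172 (unrounded ratio ≈ 0.0062)

0.0013
0.2172


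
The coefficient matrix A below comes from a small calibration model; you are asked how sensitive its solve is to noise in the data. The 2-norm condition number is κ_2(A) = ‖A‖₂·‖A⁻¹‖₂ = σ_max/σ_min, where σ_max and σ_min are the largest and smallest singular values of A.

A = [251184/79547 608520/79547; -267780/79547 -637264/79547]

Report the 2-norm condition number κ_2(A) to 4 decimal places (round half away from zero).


316.5000

form AᵀA = [160284816/7524049 384657600/7524049; 384657600/7524049 923189056/7524049] with trace 6411088/44521 and determinant 9216/44521
eigenvalues of AᵀA: λ = (tr ± √(tr²−4·det))/2 = 144, 64/44521
κ = σ_max/σ_min = 12/(8/211) = 316.5000


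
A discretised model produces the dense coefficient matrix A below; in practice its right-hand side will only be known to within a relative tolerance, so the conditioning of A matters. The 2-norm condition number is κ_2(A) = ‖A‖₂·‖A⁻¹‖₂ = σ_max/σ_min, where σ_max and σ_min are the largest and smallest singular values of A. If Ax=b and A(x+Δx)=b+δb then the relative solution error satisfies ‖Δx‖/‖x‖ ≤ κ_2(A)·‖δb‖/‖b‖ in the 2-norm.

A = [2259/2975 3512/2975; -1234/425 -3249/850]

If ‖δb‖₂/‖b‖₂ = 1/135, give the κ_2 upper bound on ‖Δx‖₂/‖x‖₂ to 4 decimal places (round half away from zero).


form AᵀA = [127549/14161 169857/14161; 169857/14161 906529/56644] with trace 1416725/56644 and determinant 15625/56644
char-poly roots: 25 and 625/56644
κ_2(A) = √(λ_max/λ_min) = √(25 / (625/56644)) = 47.6000
worst-case relative error ≤ 47.6000 × 1/135 = 0.3526

0.3526


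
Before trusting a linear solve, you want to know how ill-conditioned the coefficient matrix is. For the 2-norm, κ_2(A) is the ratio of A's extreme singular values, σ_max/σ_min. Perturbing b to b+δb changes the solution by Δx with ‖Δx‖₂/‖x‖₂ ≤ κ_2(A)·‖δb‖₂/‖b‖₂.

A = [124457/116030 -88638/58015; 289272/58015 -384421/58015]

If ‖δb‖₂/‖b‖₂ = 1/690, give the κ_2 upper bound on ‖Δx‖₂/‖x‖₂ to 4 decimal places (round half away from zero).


AᵀA = [41665997/1601780 -13886739/400445; -13886739/400445 18517097/400445]; tr = 23146877/320356, det = 83521/320356
solving λ² − 23146877/320356·λ + 83521/320356 = 0 gives λ = 289/4, 289/80089
κ = σ_max/σ_min = (17/2)/(17/283) = 141.5000
bound on ‖Δx‖/‖x‖: κ·ε = 141.5000·1/690 = 0.2051

0.2051


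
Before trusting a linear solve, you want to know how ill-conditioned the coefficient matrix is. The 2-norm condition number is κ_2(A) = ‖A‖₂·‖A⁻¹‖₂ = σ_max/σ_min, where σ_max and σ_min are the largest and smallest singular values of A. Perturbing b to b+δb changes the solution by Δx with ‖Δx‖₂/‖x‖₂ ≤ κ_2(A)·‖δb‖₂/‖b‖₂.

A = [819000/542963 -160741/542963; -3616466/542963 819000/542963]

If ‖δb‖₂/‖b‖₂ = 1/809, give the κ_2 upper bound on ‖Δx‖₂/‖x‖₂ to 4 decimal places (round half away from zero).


0.1996

M = AᵀA = [8179409476/175377049 -1840293000/175377049; -1840293000/175377049 414395401/175377049]. tr(M)=5112317/104329, det(M)=9604/104329
eigenvalues of AᵀA: λ = (tr ± √(tr²−4·det))/2 = 49, 196/104329
κ_2(A) = √(λ_max/λ_min) = √(49 / (196/104329)) = 161.5000
worst-case relative error ≤ 161.5000 × 1/809 = 0.1996


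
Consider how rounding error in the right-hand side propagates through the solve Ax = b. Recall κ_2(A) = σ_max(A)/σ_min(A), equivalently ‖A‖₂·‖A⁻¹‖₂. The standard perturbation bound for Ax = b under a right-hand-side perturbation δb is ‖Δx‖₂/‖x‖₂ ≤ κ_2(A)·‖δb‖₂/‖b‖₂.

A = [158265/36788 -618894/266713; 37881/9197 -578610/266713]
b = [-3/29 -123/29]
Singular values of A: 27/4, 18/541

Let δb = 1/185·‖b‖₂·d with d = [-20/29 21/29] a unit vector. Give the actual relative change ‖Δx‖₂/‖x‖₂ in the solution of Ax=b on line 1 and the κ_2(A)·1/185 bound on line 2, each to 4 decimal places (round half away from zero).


from the listed singular values, σ₁ = 27/4, σ_n = 18/541
condition number: (27/4) ÷ (18/541) = 202.8750
bound on ‖Δx‖/‖x‖: κ·ε = 202.8750·1/185 = 1.0966
solve Ax = b  →  x = [-42.8235 -79.3497]
‖b‖₂ = 4.2426 and ‖x‖₂ = 90.1678
with δb = [-0.0158 0.0166], A·Δx = δb → ‖Δx‖ = 0.6893
relative error = 0.0076
tightness: 0.0076 against a bound of 1.0966 (unrounded ratio ≈ 0.0070)

0.0076
1.0966


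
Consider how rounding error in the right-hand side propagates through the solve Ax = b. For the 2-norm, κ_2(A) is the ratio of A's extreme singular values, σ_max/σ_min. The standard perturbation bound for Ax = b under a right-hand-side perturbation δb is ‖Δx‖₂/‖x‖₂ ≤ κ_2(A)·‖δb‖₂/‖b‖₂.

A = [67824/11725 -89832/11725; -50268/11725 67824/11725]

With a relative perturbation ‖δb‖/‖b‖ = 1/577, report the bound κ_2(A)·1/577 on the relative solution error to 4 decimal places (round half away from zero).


0.4064

M = AᵀA = [285078672/5499025 -380085696/5499025; -380085696/5499025 506795328/5499025]. tr(M)=31674960/219961, det(M)=82944/219961
eigenvalues of AᵀA: λ = (tr ± √(tr²−4·det))/2 = 144, 576/219961
so κ_2 = √(144 / (576/219961)) = 234.5000
κ_2(A)·‖δb‖/‖b‖ = 0.4064


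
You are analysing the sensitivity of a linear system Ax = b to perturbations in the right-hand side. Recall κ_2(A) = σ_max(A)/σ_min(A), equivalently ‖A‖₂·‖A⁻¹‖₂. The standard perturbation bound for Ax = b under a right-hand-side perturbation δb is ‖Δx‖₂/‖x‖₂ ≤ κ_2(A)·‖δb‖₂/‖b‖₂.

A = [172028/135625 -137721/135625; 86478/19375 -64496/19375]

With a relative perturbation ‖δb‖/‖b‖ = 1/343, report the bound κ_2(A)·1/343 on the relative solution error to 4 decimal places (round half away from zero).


M = AᵀA = [126731972/5886125 -95036364/5886125; -95036364/5886125 71294093/5886125]. tr(M)=39605213/1177225, det(M)=2829124/29430625
eigenvalues of AᵀA: λ = (tr ± √(tr²−4·det))/2 = 841/25, 3364/1177225
κ_2(A) = √(λ_max/λ_min) = √((841/25) / (3364/1177225)) = 108.5000
perturbation bound = 108.5000·1/343 = 0.3163

0.3163


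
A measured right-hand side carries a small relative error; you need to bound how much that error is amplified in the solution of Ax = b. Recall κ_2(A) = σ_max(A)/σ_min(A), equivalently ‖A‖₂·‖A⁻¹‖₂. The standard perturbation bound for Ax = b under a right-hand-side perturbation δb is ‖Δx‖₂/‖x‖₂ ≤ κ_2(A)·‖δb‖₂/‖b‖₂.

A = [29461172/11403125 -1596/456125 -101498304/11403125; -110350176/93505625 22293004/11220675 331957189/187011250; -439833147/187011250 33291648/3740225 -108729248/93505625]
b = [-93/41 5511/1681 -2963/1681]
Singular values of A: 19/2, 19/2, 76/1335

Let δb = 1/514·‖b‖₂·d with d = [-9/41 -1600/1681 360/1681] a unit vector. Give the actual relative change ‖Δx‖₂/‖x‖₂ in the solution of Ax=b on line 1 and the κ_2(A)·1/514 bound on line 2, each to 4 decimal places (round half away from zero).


0.0028
0.3247

σ_max = 19/2, σ_min = 76/1335
κ = σ_max/σ_min = (19/2)/(76/1335) = 166.8750
bound on ‖Δx‖/‖x‖: κ·ε = 166.8750·1/514 = 0.3247
solve Ax = b  →  x = [-48.6260 -14.8563 -13.8536]
2-norm of b is 4.3589; of x, 52.6984
Δx = A⁻¹·δb where δb = 1/514·4.3589·d; ‖Δx‖ = 0.1490
dividing the unrounded norms, ‖Δx‖/‖x‖ = 0.0028
realised/bound (from unrounded values) ≈ 0.0087


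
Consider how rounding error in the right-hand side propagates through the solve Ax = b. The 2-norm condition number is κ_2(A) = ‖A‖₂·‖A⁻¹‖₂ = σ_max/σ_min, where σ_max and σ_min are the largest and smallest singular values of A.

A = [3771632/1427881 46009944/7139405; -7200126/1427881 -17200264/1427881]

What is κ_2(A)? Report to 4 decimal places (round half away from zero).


M = AᵀA = [228605613700/7054824049 2743089679152/35274120245; 2743089679152/35274120245 32917446327424/176370601225]. tr(M)=228595187396/1043613025, det(M)=479785216/1043613025
solving λ² − 228595187396/1043613025·λ + 479785216/1043613025 = 0 gives λ = 5476/25, 87616/41744521
so κ_2 = √((5476/25) / (87616/41744521)) = 323.0500

323.0500


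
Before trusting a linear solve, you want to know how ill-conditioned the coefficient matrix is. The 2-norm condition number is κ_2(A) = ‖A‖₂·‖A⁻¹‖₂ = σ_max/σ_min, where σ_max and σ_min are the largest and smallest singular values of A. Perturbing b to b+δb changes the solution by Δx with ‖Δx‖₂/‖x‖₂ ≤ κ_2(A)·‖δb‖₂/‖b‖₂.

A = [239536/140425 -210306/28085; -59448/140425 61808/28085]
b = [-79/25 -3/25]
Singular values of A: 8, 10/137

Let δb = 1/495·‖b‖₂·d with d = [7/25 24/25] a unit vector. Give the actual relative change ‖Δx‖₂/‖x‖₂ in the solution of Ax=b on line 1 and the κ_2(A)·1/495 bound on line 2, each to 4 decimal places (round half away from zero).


0.0064
0.2214

σ_max = 8, σ_min = 10/137
κ_2(A) = 8 / (10/137) = 109.6000
perturbation bound = 109.6000·1/495 = 0.2214
solve Ax = b  →  x = [-13.4482 -2.6415]
‖b‖₂ = 3.1623 and ‖x‖₂ = 13.7051
Δx = A⁻¹·δb where δb = 1/495·3.1623·d; ‖Δx‖ = 0.0875
realised ‖Δx‖/‖x‖ = 0.0064
so the bound overstates the realised error by a factor of ≈ 34.6715 (computed from the unrounded values)


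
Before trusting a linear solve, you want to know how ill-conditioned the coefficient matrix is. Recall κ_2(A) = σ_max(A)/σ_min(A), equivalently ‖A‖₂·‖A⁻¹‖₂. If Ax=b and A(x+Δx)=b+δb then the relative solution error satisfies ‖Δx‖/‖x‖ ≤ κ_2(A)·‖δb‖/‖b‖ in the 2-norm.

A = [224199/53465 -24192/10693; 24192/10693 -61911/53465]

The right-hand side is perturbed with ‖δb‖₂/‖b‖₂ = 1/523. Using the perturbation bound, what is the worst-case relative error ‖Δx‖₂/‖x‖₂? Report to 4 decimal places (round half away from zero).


M = AᵀA = [224555409/9891025 -4790016/395641; -4790016/395641 63890289/9891025]. tr(M)=998082/34225, det(M)=59049/855625
eigenvalues of AᵀA: λ = (tr ± √(tr²−4·det))/2 = 729/25, 81/34225
σ_max=√(729/25)=(27/5), σ_min=√(81/34225)=(9/185) → κ = 111.0000
worst-case relative error ≤ 111.0000 × 1/523 = 0.2122

0.2122


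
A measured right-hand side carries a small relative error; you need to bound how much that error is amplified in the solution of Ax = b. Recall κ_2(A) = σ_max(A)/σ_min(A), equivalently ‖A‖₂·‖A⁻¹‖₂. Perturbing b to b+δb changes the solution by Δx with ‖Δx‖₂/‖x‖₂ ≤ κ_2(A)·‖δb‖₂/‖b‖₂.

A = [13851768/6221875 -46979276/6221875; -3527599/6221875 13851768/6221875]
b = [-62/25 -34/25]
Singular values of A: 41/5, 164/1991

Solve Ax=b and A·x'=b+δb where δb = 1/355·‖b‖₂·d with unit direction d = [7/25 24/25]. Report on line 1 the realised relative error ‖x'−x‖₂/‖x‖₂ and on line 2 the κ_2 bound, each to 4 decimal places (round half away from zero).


from the listed singular values, σ₁ = 41/5, σ_n = 164/1991
κ_2(A) = (41/5) / (164/1991) = 99.5500
perturbation bound = 99.5500·1/355 = 0.2804
solve Ax = b  →  x = [-23.3776 -6.5644]
‖b‖ = 2.8284, ‖x‖ = 24.2817
with δb = [0.0022 0.0076], A·Δx = δb → ‖Δx‖ = 0.0967
realised ‖Δx‖/‖x‖ = 0.0040
tightness: 0.0040 against a bound of 0.2804 (unrounded ratio ≈ 0.0142)

0.0040
0.2804


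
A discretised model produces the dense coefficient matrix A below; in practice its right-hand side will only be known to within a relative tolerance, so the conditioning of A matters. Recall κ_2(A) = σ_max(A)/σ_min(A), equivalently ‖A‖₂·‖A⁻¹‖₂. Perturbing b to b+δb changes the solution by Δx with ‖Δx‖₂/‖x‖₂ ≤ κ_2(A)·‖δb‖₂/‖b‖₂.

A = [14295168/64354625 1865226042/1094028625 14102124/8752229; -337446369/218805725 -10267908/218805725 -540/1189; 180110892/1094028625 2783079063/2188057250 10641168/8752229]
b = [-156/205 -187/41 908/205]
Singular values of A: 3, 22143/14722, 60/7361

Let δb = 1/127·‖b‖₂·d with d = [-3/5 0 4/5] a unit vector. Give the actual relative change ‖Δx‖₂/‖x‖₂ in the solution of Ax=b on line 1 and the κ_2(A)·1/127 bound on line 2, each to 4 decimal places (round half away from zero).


0.0126
2.8980

largest singular value 3, smallest 60/7361
κ = σ_max/σ_min = 3/(60/7361) = 368.0500
κ_2(A)·‖δb‖/‖b‖ = 2.8980
solve Ax = b  →  x = [-92.0065 -324.9488 356.0483]
2-norm of b is 6.4031; of x, 490.7416
Δx = A⁻¹·δb where δb = 1/127·6.4031·d; ‖Δx‖ = 6.1855
relative error = 0.0126
realised/bound (from unrounded values) ≈ 0.0043
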